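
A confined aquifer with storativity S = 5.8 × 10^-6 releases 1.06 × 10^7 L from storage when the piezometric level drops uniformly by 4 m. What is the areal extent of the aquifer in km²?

A ≈ 457 km²

ΔV = 1.06 × 10^7 L = 10600 m³
A = ΔV / (S × Δh) = 10600 / (5.8 × 10^-6 × 4) = 4.569 × 10^8 m²
A = 4.569 × 10^8 m² = 456.9 km²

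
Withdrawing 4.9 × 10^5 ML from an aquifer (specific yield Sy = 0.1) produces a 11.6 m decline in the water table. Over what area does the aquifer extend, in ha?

ΔV = 4.9 × 10^5 ML = 4.9 × 10^8 m³
A = ΔV / (Sy × Δh) = 4.9 × 10^8 / (0.1 × 11.6) = 4.224 × 10^8 m²
A = 4.224 × 10^8 m² = 42240 ha

A ≈ 42200 ha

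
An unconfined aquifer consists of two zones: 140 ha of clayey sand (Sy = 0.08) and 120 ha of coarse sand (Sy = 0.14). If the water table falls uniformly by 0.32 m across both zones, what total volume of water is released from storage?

ΔV ≈ 89600 m³

A₁ = 140 ha = 1.4 × 10^6 m²; A₂ = 120 ha = 1.2 × 10^6 m²
ΔV₁ = 0.08 × 1.4 × 10^6 × 0.32 = 35840 m³
ΔV₂ = 0.14 × 1.2 × 10^6 × 0.32 = 53760 m³
ΔV = ΔV₁ + ΔV₂ = 89600 m³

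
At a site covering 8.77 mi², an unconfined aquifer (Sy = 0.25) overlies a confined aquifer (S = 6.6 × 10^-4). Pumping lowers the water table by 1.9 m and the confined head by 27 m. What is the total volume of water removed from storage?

A = 8.77 mi² = 2.271 × 10^7 m²
Unconfined: ΔV_u = Sy × A × Δh_u = 0.25 × 2.271 × 10^7 × 1.9 = 1.079 × 10^7 m³
Confined: ΔV_c = S × A × Δh_c = 6.6 × 10^-4 × 2.271 × 10^7 × 27 = 4.048 × 10^5 m³
Total ΔV = 1.079 × 10^7 + 4.048 × 10^5 = 1.119 × 10^7 m³

ΔV ≈ 1.12 × 10^7 m³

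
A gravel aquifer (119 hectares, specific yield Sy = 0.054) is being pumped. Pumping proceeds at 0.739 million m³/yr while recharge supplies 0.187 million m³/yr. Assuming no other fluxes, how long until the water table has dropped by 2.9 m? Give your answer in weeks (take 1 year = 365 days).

A = 119 hectares = 1.19 × 10^6 m²
ΔV = Sy × A × Δh = 0.054 × 1.19 × 10^6 × 2.9 = 1.864 × 10^5 m³
Net withdrawal = 0.739 − 0.187 = 0.552 million m³/yr = 1512 m³/d
t = ΔV / Q = 1.864 × 10^5 m³ / 1512 m³/d = 123.2 d
t = 123.2 d ≈ 17.6 weeks

t ≈ 17.6 weeks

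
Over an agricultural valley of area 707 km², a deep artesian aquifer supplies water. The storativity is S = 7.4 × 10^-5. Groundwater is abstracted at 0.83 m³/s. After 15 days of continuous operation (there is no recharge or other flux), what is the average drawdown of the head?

Δh ≈ 20.6 m

A = 707 km² = 7.07 × 10^8 m²
Q = 0.83 m³/s = 71710 m³/d
ΔV = Q × t = 71710 m³/d × 15 d = 1.076 × 10^6 m³
Δh = ΔV / (S × A) = 1.076 × 10^6 / (7.4 × 10^-5 × 7.07 × 10^8) = 20.56 m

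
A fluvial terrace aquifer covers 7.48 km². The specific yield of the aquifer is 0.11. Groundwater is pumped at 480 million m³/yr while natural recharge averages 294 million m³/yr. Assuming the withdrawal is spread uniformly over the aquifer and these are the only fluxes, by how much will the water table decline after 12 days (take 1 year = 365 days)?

A = 7.48 km² = 7.48 × 10^6 m²
Net abstraction = 480 − 294 = 186 million m³/yr
Q_net = 186 million m³/yr = 5.096 × 10^5 m³/d
ΔV = Q × t = 5.096 × 10^5 m³/d × 12 d = 6.115 × 10^6 m³
Δh = ΔV / (Sy × A) = 6.115 × 10^6 / (0.11 × 7.48 × 10^6) = 7.432 m

Δh ≈ 7.43 m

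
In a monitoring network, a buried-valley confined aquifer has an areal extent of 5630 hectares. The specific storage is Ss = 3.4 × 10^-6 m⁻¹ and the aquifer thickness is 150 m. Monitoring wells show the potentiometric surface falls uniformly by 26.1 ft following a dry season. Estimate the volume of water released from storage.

ΔV ≈ 2.28 × 10^5 m³

S = Ss × b = 3.4 × 10^-6 m⁻¹ × 150 m = 5.1 × 10^-4
A = 5630 hectares = 5.63 × 10^7 m²
Δh = 26.1 ft = 7.955 m
ΔV = S × A × Δh = 5.1 × 10^-4 × 5.63 × 10^7 m² × 7.955 m = 2.284 × 10^5 m³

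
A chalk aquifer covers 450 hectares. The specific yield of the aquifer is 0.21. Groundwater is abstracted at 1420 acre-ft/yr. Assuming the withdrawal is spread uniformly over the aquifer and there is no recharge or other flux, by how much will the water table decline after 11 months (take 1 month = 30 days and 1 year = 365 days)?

Δh ≈ 1.68 m

A = 450 hectares = 4.5 × 10^6 m²
Q = 1420 acre-ft/yr = 4799 m³/d
t = 11 months = 330 d
ΔV = Q × t = 4799 m³/d × 330 d = 1.584 × 10^6 m³
Δh = ΔV / (Sy × A) = 1.584 × 10^6 / (0.21 × 4.5 × 10^6) = 1.676 m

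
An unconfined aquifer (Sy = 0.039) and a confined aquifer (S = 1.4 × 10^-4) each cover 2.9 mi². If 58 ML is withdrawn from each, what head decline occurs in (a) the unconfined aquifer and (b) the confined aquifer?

A = 2.9 mi² = 7.511 × 10^6 m²
ΔV = 58 ML = 58000 m³
Unconfined: Δh_u = ΔV/(Sy·A) = 58000/(0.039 × 7.511 × 10^6) = 0.198 m
Confined: Δh_c = ΔV/(S·A) = 58000/(1.4 × 10^-4 × 7.511 × 10^6) = 55.16 m

Δh_u ≈ 0.198 m; Δh_c ≈ 55.2 m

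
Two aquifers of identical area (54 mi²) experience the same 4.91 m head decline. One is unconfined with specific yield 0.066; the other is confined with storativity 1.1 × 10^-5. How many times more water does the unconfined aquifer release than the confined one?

ΔV_u / ΔV_c ≈ 6000

A = 54 mi² = 1.399 × 10^8 m²
Unconfined: ΔV_u = Sy × A × Δh = 0.066 × 1.399 × 10^8 × 4.91 = 4.532 × 10^7 m³
Confined: ΔV_c = S × A × Δh = 1.1 × 10^-5 × 1.399 × 10^8 × 4.91 = 7554 m³
Ratio = ΔV_u / ΔV_c = Sy / S = 0.066 / 1.1 × 10^-5 = 6000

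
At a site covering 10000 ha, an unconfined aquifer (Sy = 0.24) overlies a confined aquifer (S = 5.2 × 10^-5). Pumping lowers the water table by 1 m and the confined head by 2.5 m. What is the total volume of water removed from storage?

ΔV ≈ 2.4 × 10^7 m³

A = 10000 ha = 1 × 10^8 m²
Unconfined: ΔV_u = Sy × A × Δh_u = 0.24 × 1 × 10^8 × 1 = 2.4 × 10^7 m³
Confined: ΔV_c = S × A × Δh_c = 5.2 × 10^-5 × 1 × 10^8 × 2.5 = 13000 m³
Total ΔV = 2.4 × 10^7 + 13000 = 2.401 × 10^7 m³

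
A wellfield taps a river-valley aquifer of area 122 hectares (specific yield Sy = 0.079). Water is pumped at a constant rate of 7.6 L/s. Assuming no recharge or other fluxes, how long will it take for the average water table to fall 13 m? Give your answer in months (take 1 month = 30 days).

t ≈ 63.6 months

A = 122 hectares = 1.22 × 10^6 m²
ΔV = Sy × A × Δh = 0.079 × 1.22 × 10^6 × 13 = 1.253 × 10^6 m³
Q = 7.6 L/s = 656.6 m³/d
t = ΔV / Q = 1.253 × 10^6 m³ / 656.6 m³/d = 1908 d
t = 1908 d ≈ 63.6 months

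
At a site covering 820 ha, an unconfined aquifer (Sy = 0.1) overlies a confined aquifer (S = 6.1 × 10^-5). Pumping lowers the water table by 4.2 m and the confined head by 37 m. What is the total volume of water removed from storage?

ΔV ≈ 3.46 × 10^6 m³

A = 820 ha = 8.2 × 10^6 m²
Unconfined: ΔV_u = Sy × A × Δh_u = 0.1 × 8.2 × 10^6 × 4.2 = 3.444 × 10^6 m³
Confined: ΔV_c = S × A × Δh_c = 6.1 × 10^-5 × 8.2 × 10^6 × 37 = 18510 m³
Total ΔV = 3.444 × 10^6 + 18510 = 3.463 × 10^6 m³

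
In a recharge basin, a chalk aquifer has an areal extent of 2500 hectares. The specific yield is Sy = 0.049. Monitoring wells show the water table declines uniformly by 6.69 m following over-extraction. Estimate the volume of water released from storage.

ΔV ≈ 8.2 × 10^6 m³

A = 2500 hectares = 2.5 × 10^7 m²
ΔV = Sy × A × Δh = 0.049 × 2.5 × 10^7 m² × 6.69 m = 8.195 × 10^6 m³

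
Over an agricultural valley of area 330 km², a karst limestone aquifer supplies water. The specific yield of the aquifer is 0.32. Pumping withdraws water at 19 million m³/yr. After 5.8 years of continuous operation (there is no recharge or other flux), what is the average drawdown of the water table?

A = 330 km² = 3.3 × 10^8 m²
Q = 19 million m³/yr = 52050 m³/d
t = 5.8 years = 2117 d
ΔV = Q × t = 52050 m³/d × 2117 d = 1.102 × 10^8 m³
Δh = ΔV / (Sy × A) = 1.102 × 10^8 / (0.32 × 3.3 × 10^8) = 1.044 m

Δh ≈ 1.04 m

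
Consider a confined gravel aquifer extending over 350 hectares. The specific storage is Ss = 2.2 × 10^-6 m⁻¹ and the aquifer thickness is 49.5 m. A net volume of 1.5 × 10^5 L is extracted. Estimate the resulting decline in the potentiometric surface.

Δh ≈ 0.394 m

S = Ss × b = 2.2 × 10^-6 m⁻¹ × 49.5 m = 1.089 × 10^-4
A = 350 hectares = 3.5 × 10^6 m²
ΔV = 1.5 × 10^5 L = 150 m³
Δh = ΔV / (S × A) = 150 m³ / (1.089 × 10^-4 × 3.5 × 10^6 m²) = 0.3935 m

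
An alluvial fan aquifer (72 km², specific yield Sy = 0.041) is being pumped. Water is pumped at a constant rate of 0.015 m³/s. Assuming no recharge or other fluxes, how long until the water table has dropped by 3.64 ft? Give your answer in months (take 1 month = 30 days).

A = 72 km² = 7.2 × 10^7 m²
Δh = 3.64 ft = 1.109 m
ΔV = Sy × A × Δh = 0.041 × 7.2 × 10^7 × 1.109 = 3.275 × 10^6 m³
Q = 0.015 m³/s = 1296 m³/d
t = ΔV / Q = 3.275 × 10^6 m³ / 1296 m³/d = 2527 d
t = 2527 d ≈ 84.24 months

t ≈ 84.2 months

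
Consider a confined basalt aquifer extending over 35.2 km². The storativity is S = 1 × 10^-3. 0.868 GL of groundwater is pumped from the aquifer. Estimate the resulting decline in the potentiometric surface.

Δh ≈ 24.7 m

A = 35.2 km² = 3.52 × 10^7 m²
ΔV = 0.868 GL = 8.68 × 10^5 m³
Δh = ΔV / (S × A) = 8.68 × 10^5 m³ / (0.001 × 3.52 × 10^7 m²) = 24.66 m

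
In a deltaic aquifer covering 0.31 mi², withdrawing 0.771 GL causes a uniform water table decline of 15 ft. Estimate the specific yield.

Sy ≈ 0.21

A = 0.31 mi² = 8.029 × 10^5 m²
Δh = 15 ft = 4.572 m
ΔV = 0.771 GL = 7.71 × 10^5 m³
Sy = ΔV / (A × Δh) = 7.71 × 10^5 m³ / (8.029 × 10^5 m² × 4.572 m) = 0.21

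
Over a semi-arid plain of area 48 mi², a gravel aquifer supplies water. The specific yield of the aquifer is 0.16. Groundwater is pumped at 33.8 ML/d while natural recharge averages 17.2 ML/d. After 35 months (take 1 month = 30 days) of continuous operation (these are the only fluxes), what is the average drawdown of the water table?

Δh ≈ 0.876 m

A = 48 mi² = 1.243 × 10^8 m²
Net abstraction = 33.8 − 17.2 = 16.6 ML/d
Q_net = 16.6 ML/d = 16600 m³/d
t = 35 months = 1050 d
ΔV = Q × t = 16600 m³/d × 1050 d = 1.743 × 10^7 m³
Δh = ΔV / (Sy × A) = 1.743 × 10^7 / (0.16 × 1.243 × 10^8) = 0.8763 m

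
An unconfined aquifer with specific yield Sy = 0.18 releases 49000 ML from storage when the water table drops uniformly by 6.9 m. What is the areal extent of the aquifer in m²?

A ≈ 3.95 × 10^7 m²

ΔV = 49000 ML = 4.9 × 10^7 m³
A = ΔV / (Sy × Δh) = 4.9 × 10^7 / (0.18 × 6.9) = 3.945 × 10^7 m²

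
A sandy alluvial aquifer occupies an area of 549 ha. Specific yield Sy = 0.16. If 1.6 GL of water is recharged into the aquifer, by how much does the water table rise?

Δh ≈ 1.82 m

A = 549 ha = 5.49 × 10^6 m²
ΔV = 1.6 GL = 1.6 × 10^6 m³
Δh = ΔV / (Sy × A) = 1.6 × 10^6 m³ / (0.16 × 5.49 × 10^6 m²) = 1.821 m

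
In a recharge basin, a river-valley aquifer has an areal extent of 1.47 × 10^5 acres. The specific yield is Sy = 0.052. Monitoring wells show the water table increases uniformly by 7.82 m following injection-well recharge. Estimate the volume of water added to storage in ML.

ΔV ≈ 2.42 × 10^5 ML

A = 1.47 × 10^5 acres = 5.949 × 10^8 m²
ΔV = Sy × A × Δh = 0.052 × 5.949 × 10^8 m² × 7.82 m = 2.419 × 10^8 m³
ΔV = 2.419 × 10^8 m³ = 2.419 × 10^5 ML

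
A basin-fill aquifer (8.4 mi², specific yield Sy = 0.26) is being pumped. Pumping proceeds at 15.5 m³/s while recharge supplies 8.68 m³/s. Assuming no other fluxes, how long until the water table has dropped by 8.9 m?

t ≈ 85.4 days

A = 8.4 mi² = 2.176 × 10^7 m²
ΔV = Sy × A × Δh = 0.26 × 2.176 × 10^7 × 8.9 = 5.034 × 10^7 m³
Net withdrawal = 15.5 − 8.68 = 6.82 m³/s = 5.892 × 10^5 m³/d
t = ΔV / Q = 5.034 × 10^7 m³ / 5.892 × 10^5 m³/d = 85.44 d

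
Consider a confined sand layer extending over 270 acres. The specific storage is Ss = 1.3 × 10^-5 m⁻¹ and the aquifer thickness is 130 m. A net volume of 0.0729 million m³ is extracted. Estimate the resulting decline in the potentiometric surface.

S = Ss × b = 1.3 × 10^-5 m⁻¹ × 130 m = 1.69 × 10^-3
A = 270 acres = 1.093 × 10^6 m²
ΔV = 0.0729 million m³ = 72900 m³
Δh = ΔV / (S × A) = 72900 m³ / (0.00169 × 1.093 × 10^6 m²) = 39.48 m

Δh ≈ 39.5 m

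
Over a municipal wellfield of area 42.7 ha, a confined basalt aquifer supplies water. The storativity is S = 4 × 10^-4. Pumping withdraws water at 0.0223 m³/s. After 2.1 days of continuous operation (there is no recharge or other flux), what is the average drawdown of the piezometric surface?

A = 42.7 ha = 4.27 × 10^5 m²
Q = 0.0223 m³/s = 1927 m³/d
ΔV = Q × t = 1927 m³/d × 2.1 d = 4046 m³
Δh = ΔV / (S × A) = 4046 / (4 × 10^-4 × 4.27 × 10^5) = 23.69 m

Δh ≈ 23.7 m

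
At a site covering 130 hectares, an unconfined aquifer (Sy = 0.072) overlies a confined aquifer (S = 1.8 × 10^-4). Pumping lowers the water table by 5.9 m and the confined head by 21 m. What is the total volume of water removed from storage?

A = 130 hectares = 1.3 × 10^6 m²
Unconfined: ΔV_u = Sy × A × Δh_u = 0.072 × 1.3 × 10^6 × 5.9 = 5.522 × 10^5 m³
Confined: ΔV_c = S × A × Δh_c = 1.8 × 10^-4 × 1.3 × 10^6 × 21 = 4914 m³
Total ΔV = 5.522 × 10^5 + 4914 = 5.572 × 10^5 m³

ΔV ≈ 5.57 × 10^5 m³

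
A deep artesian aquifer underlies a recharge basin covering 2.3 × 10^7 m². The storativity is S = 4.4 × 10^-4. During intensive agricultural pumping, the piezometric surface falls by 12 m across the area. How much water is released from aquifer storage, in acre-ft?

ΔV ≈ 98.5 acre-ft

ΔV = S × A × Δh = 4.4 × 10^-4 × 2.3 × 10^7 m² × 12 m = 1.214 × 10^5 m³
ΔV = 1.214 × 10^5 m³ = 98.45 acre-ft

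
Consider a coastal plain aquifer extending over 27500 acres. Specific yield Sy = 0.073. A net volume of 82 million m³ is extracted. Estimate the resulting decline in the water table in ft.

Δh ≈ 33.1 ft

A = 27500 acres = 1.113 × 10^8 m²
ΔV = 82 million m³ = 8.2 × 10^7 m³
Δh = ΔV / (Sy × A) = 8.2 × 10^7 m³ / (0.073 × 1.113 × 10^8 m²) = 10.09 m
Δh = 10.09 m = 33.12 ft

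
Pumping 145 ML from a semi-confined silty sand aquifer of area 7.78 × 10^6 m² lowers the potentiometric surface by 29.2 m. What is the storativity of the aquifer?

ΔV = 145 ML = 1.45 × 10^5 m³
S = ΔV / (A × Δh) = 1.45 × 10^5 m³ / (7.78 × 10^6 m² × 29.2 m) = 6.383 × 10^-4

S ≈ 6.4 × 10^-4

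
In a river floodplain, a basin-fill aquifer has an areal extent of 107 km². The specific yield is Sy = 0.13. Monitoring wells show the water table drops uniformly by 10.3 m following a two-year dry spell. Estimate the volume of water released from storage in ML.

A = 107 km² = 1.07 × 10^8 m²
ΔV = Sy × A × Δh = 0.13 × 1.07 × 10^8 m² × 10.3 m = 1.433 × 10^8 m³
ΔV = 1.433 × 10^8 m³ = 1.433 × 10^5 ML

ΔV ≈ 1.43 × 10^5 ML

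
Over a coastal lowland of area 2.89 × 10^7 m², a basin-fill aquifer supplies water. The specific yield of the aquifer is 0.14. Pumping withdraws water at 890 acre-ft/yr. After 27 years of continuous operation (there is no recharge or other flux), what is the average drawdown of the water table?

Δh ≈ 7.33 m

Q = 890 acre-ft/yr = 3008 m³/d
t = 27 years = 9855 d
ΔV = Q × t = 3008 m³/d × 9855 d = 2.964 × 10^7 m³
Δh = ΔV / (Sy × A) = 2.964 × 10^7 / (0.14 × 2.89 × 10^7) = 7.326 m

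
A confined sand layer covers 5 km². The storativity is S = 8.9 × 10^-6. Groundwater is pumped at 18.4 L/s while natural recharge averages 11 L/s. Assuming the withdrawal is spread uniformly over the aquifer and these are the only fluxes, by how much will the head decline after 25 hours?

A = 5 km² = 5 × 10^6 m²
Net abstraction = 18.4 − 11 = 7.4 L/s
Q_net = 7.4 L/s = 639.4 m³/d
t = 25 hours = 1.042 d
ΔV = Q × t = 639.4 m³/d × 1.042 d = 666 m³
Δh = ΔV / (S × A) = 666 / (8.9 × 10^-6 × 5 × 10^6) = 14.97 m

Δh ≈ 15 m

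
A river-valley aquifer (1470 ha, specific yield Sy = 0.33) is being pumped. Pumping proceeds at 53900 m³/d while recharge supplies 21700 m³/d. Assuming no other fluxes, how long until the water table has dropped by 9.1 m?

A = 1470 ha = 1.47 × 10^7 m²
ΔV = Sy × A × Δh = 0.33 × 1.47 × 10^7 × 9.1 = 4.414 × 10^7 m³
Net withdrawal = 53900 − 21700 = 32200 m³/d
t = ΔV / Q = 4.414 × 10^7 m³ / 32200 m³/d = 1371 d

t ≈ 1370 days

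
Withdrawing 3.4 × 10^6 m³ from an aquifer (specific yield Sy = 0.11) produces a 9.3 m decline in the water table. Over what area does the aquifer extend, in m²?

A = ΔV / (Sy × Δh) = 3.4 × 10^6 / (0.11 × 9.3) = 3.324 × 10^6 m²

A ≈ 3.32 × 10^6 m²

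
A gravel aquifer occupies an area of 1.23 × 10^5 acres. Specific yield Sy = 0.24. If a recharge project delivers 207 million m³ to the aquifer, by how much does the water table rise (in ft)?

A = 1.23 × 10^5 acres = 4.978 × 10^8 m²
ΔV = 207 million m³ = 2.07 × 10^8 m³
Δh = ΔV / (Sy × A) = 2.07 × 10^8 m³ / (0.24 × 4.978 × 10^8 m²) = 1.733 m
Δh = 1.733 m = 5.685 ft

Δh ≈ 5.68 ft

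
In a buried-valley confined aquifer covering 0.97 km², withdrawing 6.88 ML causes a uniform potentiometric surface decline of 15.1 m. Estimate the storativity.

S ≈ 4.7 × 10^-4

A = 0.97 km² = 9.7 × 10^5 m²
ΔV = 6.88 ML = 6880 m³
S = ΔV / (A × Δh) = 6880 m³ / (9.7 × 10^5 m² × 15.1 m) = 4.697 × 10^-4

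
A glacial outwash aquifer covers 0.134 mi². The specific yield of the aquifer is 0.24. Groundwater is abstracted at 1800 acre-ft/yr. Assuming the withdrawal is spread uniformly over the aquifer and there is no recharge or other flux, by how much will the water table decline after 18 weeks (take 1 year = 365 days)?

A = 0.134 mi² = 3.471 × 10^5 m²
Q = 1800 acre-ft/yr = 6083 m³/d
t = 18 weeks = 126 d
ΔV = Q × t = 6083 m³/d × 126 d = 7.664 × 10^5 m³
Δh = ΔV / (Sy × A) = 7.664 × 10^5 / (0.24 × 3.471 × 10^5) = 9.202 m

Δh ≈ 9.2 m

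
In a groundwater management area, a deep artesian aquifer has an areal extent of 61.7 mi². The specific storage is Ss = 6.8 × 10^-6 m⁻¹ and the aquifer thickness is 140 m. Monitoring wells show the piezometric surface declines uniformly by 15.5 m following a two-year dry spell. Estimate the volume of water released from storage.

ΔV ≈ 2.36 × 10^6 m³

S = Ss × b = 6.8 × 10^-6 m⁻¹ × 140 m = 9.52 × 10^-4
A = 61.7 mi² = 1.598 × 10^8 m²
ΔV = S × A × Δh = 9.52 × 10^-4 × 1.598 × 10^8 m² × 15.5 m = 2.358 × 10^6 m³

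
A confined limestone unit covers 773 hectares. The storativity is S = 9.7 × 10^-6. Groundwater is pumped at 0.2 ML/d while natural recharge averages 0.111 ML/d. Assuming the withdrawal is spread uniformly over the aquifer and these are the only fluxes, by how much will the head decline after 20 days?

A = 773 hectares = 7.73 × 10^6 m²
Net abstraction = 0.2 − 0.111 = 0.089 ML/d
Q_net = 0.089 ML/d = 89 m³/d
ΔV = Q × t = 89 m³/d × 20 d = 1780 m³
Δh = ΔV / (S × A) = 1780 / (9.7 × 10^-6 × 7.73 × 10^6) = 23.74 m

Δh ≈ 23.7 m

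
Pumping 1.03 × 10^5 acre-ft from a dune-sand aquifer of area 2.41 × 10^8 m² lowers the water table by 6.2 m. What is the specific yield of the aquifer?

ΔV = 1.03 × 10^5 acre-ft = 1.27 × 10^8 m³
Sy = ΔV / (A × Δh) = 1.27 × 10^8 m³ / (2.41 × 10^8 m² × 6.2 m) = 0.08503

Sy ≈ 0.085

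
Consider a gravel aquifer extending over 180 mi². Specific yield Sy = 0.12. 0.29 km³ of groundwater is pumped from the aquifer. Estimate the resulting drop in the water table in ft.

Δh ≈ 17 ft

A = 180 mi² = 4.662 × 10^8 m²
ΔV = 0.29 km³ = 2.9 × 10^8 m³
Δh = ΔV / (Sy × A) = 2.9 × 10^8 m³ / (0.12 × 4.662 × 10^8 m²) = 5.184 m
Δh = 5.184 m = 17.01 ft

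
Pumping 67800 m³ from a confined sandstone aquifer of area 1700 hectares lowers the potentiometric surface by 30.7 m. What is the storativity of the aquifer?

S ≈ 1.3 × 10^-4

A = 1700 hectares = 1.7 × 10^7 m²
S = ΔV / (A × Δh) = 67800 m³ / (1.7 × 10^7 m² × 30.7 m) = 1.299 × 10^-4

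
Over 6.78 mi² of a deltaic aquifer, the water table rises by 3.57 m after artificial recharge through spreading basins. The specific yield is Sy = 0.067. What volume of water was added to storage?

ΔV ≈ 4.2 × 10^6 m³

A = 6.78 mi² = 1.756 × 10^7 m²
ΔV = Sy × A × Δh = 0.067 × 1.756 × 10^7 m² × 3.57 m = 4.2 × 10^6 m³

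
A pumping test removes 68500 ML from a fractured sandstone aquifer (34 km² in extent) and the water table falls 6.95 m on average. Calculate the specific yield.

Sy ≈ 0.29

A = 34 km² = 3.4 × 10^7 m²
ΔV = 68500 ML = 6.85 × 10^7 m³
Sy = ΔV / (A × Δh) = 6.85 × 10^7 m³ / (3.4 × 10^7 m² × 6.95 m) = 0.2899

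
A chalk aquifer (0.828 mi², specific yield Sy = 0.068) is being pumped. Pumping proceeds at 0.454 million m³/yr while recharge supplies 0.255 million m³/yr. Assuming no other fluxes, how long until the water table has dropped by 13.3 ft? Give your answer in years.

A = 0.828 mi² = 2.145 × 10^6 m²
Δh = 13.3 ft = 4.054 m
ΔV = Sy × A × Δh = 0.068 × 2.145 × 10^6 × 4.054 = 5.912 × 10^5 m³
Net withdrawal = 0.454 − 0.255 = 0.199 million m³/yr = 545.2 m³/d
t = ΔV / Q = 5.912 × 10^5 m³ / 545.2 m³/d = 1084 d
t = 1084 d ≈ 2.971 years

t ≈ 2.97 years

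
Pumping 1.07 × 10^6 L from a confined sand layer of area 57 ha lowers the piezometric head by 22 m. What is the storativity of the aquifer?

S ≈ 8.5 × 10^-5

A = 57 ha = 5.7 × 10^5 m²
ΔV = 1.07 × 10^6 L = 1070 m³
S = ΔV / (A × Δh) = 1070 m³ / (5.7 × 10^5 m² × 22 m) = 8.533 × 10^-5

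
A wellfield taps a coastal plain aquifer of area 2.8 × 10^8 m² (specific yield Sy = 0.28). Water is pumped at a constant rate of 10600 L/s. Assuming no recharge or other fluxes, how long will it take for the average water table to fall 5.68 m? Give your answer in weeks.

ΔV = Sy × A × Δh = 0.28 × 2.8 × 10^8 × 5.68 = 4.453 × 10^8 m³
Q = 10600 L/s = 9.158 × 10^5 m³/d
t = ΔV / Q = 4.453 × 10^8 m³ / 9.158 × 10^5 m³/d = 486.2 d
t = 486.2 d ≈ 69.46 weeks

t ≈ 69.5 weeks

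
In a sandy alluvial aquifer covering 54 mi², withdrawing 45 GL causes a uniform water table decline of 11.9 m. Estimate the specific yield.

Sy ≈ 0.027

A = 54 mi² = 1.399 × 10^8 m²
ΔV = 45 GL = 4.5 × 10^7 m³
Sy = ΔV / (A × Δh) = 4.5 × 10^7 m³ / (1.399 × 10^8 m² × 11.9 m) = 0.02704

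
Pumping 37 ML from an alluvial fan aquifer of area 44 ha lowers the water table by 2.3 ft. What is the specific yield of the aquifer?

Sy ≈ 0.12

A = 44 ha = 4.4 × 10^5 m²
Δh = 2.3 ft = 0.701 m
ΔV = 37 ML = 37000 m³
Sy = ΔV / (A × Δh) = 37000 m³ / (4.4 × 10^5 m² × 0.701 m) = 0.12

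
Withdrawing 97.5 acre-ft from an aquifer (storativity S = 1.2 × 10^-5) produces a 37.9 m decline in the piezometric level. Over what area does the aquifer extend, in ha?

ΔV = 97.5 acre-ft = 1.203 × 10^5 m³
A = ΔV / (S × Δh) = 1.203 × 10^5 / (1.2 × 10^-5 × 37.9) = 2.644 × 10^8 m²
A = 2.644 × 10^8 m² = 26440 ha

A ≈ 26400 ha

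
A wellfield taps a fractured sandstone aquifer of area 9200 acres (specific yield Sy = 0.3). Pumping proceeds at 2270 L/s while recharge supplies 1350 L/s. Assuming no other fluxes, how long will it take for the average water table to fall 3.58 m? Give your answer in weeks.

A = 9200 acres = 3.723 × 10^7 m²
ΔV = Sy × A × Δh = 0.3 × 3.723 × 10^7 × 3.58 = 3.999 × 10^7 m³
Net withdrawal = 2270 − 1350 = 920 L/s = 79490 m³/d
t = ΔV / Q = 3.999 × 10^7 m³ / 79490 m³/d = 503 d
t = 503 d ≈ 71.86 weeks

t ≈ 71.9 weeks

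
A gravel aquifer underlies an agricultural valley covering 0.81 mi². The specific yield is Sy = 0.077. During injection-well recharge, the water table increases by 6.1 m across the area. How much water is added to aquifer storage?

ΔV ≈ 9.85 × 10^5 m³

A = 0.81 mi² = 2.098 × 10^6 m²
ΔV = Sy × A × Δh = 0.077 × 2.098 × 10^6 m² × 6.1 m = 9.854 × 10^5 m³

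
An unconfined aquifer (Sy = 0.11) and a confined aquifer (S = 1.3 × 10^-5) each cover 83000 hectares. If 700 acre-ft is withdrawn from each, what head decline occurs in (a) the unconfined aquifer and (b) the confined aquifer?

A = 83000 hectares = 8.3 × 10^8 m²
ΔV = 700 acre-ft = 8.634 × 10^5 m³
Unconfined: Δh_u = ΔV/(Sy·A) = 8.634 × 10^5/(0.11 × 8.3 × 10^8) = 0.009457 m
Confined: Δh_c = ΔV/(S·A) = 8.634 × 10^5/(1.3 × 10^-5 × 8.3 × 10^8) = 80.02 m

Δh_u ≈ 0.00946 m; Δh_c ≈ 80 m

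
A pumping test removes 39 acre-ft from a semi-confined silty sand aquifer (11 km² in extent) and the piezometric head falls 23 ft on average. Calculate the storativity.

A = 11 km² = 1.1 × 10^7 m²
Δh = 23 ft = 7.01 m
ΔV = 39 acre-ft = 48110 m³
S = ΔV / (A × Δh) = 48110 m³ / (1.1 × 10^7 m² × 7.01 m) = 6.238 × 10^-4

S ≈ 6.2 × 10^-4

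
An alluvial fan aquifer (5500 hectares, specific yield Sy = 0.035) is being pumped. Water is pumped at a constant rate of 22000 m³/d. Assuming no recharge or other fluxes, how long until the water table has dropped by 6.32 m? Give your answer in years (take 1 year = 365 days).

A = 5500 hectares = 5.5 × 10^7 m²
ΔV = Sy × A × Δh = 0.035 × 5.5 × 10^7 × 6.32 = 1.217 × 10^7 m³
t = ΔV / Q = 1.217 × 10^7 m³ / 22000 m³/d = 553 d
t = 553 d ≈ 1.515 years

t ≈ 1.52 years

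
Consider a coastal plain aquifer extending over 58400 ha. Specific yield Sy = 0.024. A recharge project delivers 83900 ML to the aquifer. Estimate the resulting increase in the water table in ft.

Δh ≈ 19.6 ft

A = 58400 ha = 5.84 × 10^8 m²
ΔV = 83900 ML = 8.39 × 10^7 m³
Δh = ΔV / (Sy × A) = 8.39 × 10^7 m³ / (0.024 × 5.84 × 10^8 m²) = 5.986 m
Δh = 5.986 m = 19.64 ft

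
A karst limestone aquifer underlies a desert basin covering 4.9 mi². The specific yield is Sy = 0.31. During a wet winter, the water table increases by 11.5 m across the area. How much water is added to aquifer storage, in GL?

ΔV ≈ 45.2 GL

A = 4.9 mi² = 1.269 × 10^7 m²
ΔV = Sy × A × Δh = 0.31 × 1.269 × 10^7 m² × 11.5 m = 4.524 × 10^7 m³
ΔV = 4.524 × 10^7 m³ = 45.24 GL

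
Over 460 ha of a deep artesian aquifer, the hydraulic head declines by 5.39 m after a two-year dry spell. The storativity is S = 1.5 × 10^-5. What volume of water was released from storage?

ΔV ≈ 372 m³

A = 460 ha = 4.6 × 10^6 m²
ΔV = S × A × Δh = 1.5 × 10^-5 × 4.6 × 10^6 m² × 5.39 m = 371.9 m³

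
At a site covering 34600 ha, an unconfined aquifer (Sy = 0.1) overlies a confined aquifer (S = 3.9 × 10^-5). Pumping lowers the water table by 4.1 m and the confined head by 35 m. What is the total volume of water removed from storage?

ΔV ≈ 1.42 × 10^8 m³

A = 34600 ha = 3.46 × 10^8 m²
Unconfined: ΔV_u = Sy × A × Δh_u = 0.1 × 3.46 × 10^8 × 4.1 = 1.419 × 10^8 m³
Confined: ΔV_c = S × A × Δh_c = 3.9 × 10^-5 × 3.46 × 10^8 × 35 = 4.723 × 10^5 m³
Total ΔV = 1.419 × 10^8 + 4.723 × 10^5 = 1.423 × 10^8 m³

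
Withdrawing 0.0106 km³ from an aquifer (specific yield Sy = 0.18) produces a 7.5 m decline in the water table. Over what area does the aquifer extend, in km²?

ΔV = 0.0106 km³ = 1.06 × 10^7 m³
A = ΔV / (Sy × Δh) = 1.06 × 10^7 / (0.18 × 7.5) = 7.852 × 10^6 m²
A = 7.852 × 10^6 m² = 7.852 km²

A ≈ 7.85 km²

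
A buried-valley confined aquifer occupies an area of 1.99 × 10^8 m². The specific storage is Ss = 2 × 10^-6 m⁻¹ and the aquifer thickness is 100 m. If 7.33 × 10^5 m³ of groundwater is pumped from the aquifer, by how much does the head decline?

S = Ss × b = 2 × 10^-6 m⁻¹ × 100 m = 2 × 10^-4
Δh = ΔV / (S × A) = 7.33 × 10^5 m³ / (2 × 10^-4 × 1.99 × 10^8 m²) = 18.42 m

Δh ≈ 18.4 m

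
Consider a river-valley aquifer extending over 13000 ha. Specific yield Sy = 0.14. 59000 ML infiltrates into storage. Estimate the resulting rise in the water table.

Δh ≈ 3.24 m

A = 13000 ha = 1.3 × 10^8 m²
ΔV = 59000 ML = 5.9 × 10^7 m³
Δh = ΔV / (Sy × A) = 5.9 × 10^7 m³ / (0.14 × 1.3 × 10^8 m²) = 3.242 m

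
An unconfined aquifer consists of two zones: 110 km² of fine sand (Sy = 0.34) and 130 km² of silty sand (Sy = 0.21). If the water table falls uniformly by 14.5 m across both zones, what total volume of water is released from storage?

ΔV ≈ 9.38 × 10^8 m³

A₁ = 110 km² = 1.1 × 10^8 m²; A₂ = 130 km² = 1.3 × 10^8 m²
ΔV₁ = 0.34 × 1.1 × 10^8 × 14.5 = 5.423 × 10^8 m³
ΔV₂ = 0.21 × 1.3 × 10^8 × 14.5 = 3.958 × 10^8 m³
ΔV = ΔV₁ + ΔV₂ = 9.382 × 10^8 m³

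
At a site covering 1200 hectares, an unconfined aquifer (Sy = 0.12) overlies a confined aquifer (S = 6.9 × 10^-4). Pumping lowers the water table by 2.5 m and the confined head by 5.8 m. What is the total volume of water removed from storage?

ΔV ≈ 3.65 × 10^6 m³

A = 1200 hectares = 1.2 × 10^7 m²
Unconfined: ΔV_u = Sy × A × Δh_u = 0.12 × 1.2 × 10^7 × 2.5 = 3.6 × 10^6 m³
Confined: ΔV_c = S × A × Δh_c = 6.9 × 10^-4 × 1.2 × 10^7 × 5.8 = 48020 m³
Total ΔV = 3.6 × 10^6 + 48020 = 3.648 × 10^6 m³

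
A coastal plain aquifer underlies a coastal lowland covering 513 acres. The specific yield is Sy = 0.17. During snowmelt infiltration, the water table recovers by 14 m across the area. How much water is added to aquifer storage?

A = 513 acres = 2.076 × 10^6 m²
ΔV = Sy × A × Δh = 0.17 × 2.076 × 10^6 m² × 14 m = 4.941 × 10^6 m³

ΔV ≈ 4.94 × 10^6 m³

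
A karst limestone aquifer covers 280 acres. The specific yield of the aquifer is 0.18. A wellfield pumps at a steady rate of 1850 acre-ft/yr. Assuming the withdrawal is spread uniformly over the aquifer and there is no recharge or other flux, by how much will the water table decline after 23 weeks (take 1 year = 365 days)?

A = 280 acres = 1.133 × 10^6 m²
Q = 1850 acre-ft/yr = 6252 m³/d
t = 23 weeks = 161 d
ΔV = Q × t = 6252 m³/d × 161 d = 1.007 × 10^6 m³
Δh = ΔV / (Sy × A) = 1.007 × 10^6 / (0.18 × 1.133 × 10^6) = 4.935 m

Δh ≈ 4.94 m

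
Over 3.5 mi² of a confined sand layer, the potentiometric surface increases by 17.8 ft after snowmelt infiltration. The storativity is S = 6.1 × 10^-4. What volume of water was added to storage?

ΔV ≈ 30000 m³

A = 3.5 mi² = 9.065 × 10^6 m²
Δh = 17.8 ft = 5.425 m
ΔV = S × A × Δh = 6.1 × 10^-4 × 9.065 × 10^6 m² × 5.425 m = 30000 m³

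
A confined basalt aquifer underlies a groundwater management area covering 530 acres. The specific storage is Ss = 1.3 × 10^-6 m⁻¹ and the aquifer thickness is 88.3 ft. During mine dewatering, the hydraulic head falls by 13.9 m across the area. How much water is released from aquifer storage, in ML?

ΔV ≈ 1.04 ML

b = 88.3 ft = 26.91 m
S = Ss × b = 1.3 × 10^-6 m⁻¹ × 26.91 m = 3.499 × 10^-5
A = 530 acres = 2.145 × 10^6 m²
ΔV = S × A × Δh = 3.499 × 10^-5 × 2.145 × 10^6 m² × 13.9 m = 1043 m³
ΔV = 1043 m³ = 1.043 ML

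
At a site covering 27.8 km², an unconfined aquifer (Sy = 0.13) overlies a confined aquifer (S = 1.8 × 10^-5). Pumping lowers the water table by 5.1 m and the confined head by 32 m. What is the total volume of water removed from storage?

A = 27.8 km² = 2.78 × 10^7 m²
Unconfined: ΔV_u = Sy × A × Δh_u = 0.13 × 2.78 × 10^7 × 5.1 = 1.843 × 10^7 m³
Confined: ΔV_c = S × A × Δh_c = 1.8 × 10^-5 × 2.78 × 10^7 × 32 = 16010 m³
Total ΔV = 1.843 × 10^7 + 16010 = 1.845 × 10^7 m³

ΔV ≈ 1.84 × 10^7 m³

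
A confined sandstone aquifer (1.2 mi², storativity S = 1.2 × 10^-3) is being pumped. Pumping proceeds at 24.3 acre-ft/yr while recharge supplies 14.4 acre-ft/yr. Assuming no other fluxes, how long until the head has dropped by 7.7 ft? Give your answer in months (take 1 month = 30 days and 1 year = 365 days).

t ≈ 8.72 months

A = 1.2 mi² = 3.108 × 10^6 m²
Δh = 7.7 ft = 2.347 m
ΔV = S × A × Δh = 0.0012 × 3.108 × 10^6 × 2.347 = 8753 m³
Net withdrawal = 24.3 − 14.4 = 9.9 acre-ft/yr = 33.46 m³/d
t = ΔV / Q = 8753 m³ / 33.46 m³/d = 261.6 d
t = 261.6 d ≈ 8.721 months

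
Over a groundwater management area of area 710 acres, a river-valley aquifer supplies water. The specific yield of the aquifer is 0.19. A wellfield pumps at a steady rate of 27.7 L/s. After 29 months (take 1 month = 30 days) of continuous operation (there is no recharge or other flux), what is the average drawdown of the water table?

A = 710 acres = 2.873 × 10^6 m²
Q = 27.7 L/s = 2393 m³/d
t = 29 months = 870 d
ΔV = Q × t = 2393 m³/d × 870 d = 2.082 × 10^6 m³
Δh = ΔV / (Sy × A) = 2.082 × 10^6 / (0.19 × 2.873 × 10^6) = 3.814 m

Δh ≈ 3.81 m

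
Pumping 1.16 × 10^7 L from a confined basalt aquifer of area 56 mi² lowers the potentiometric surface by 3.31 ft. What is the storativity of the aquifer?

A = 56 mi² = 1.45 × 10^8 m²
Δh = 3.31 ft = 1.009 m
ΔV = 1.16 × 10^7 L = 11600 m³
S = ΔV / (A × Δh) = 11600 m³ / (1.45 × 10^8 m² × 1.009 m) = 7.927 × 10^-5

S ≈ 7.9 × 10^-5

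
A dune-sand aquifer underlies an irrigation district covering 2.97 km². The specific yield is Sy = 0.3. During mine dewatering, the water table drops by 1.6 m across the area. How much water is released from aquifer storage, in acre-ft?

A = 2.97 km² = 2.97 × 10^6 m²
ΔV = Sy × A × Δh = 0.3 × 2.97 × 10^6 m² × 1.6 m = 1.426 × 10^6 m³
ΔV = 1.426 × 10^6 m³ = 1156 acre-ft

ΔV ≈ 1160 acre-ft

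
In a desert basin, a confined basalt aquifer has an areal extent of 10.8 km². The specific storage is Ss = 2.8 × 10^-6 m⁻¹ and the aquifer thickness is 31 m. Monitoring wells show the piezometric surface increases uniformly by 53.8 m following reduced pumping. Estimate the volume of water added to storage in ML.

S = Ss × b = 2.8 × 10^-6 m⁻¹ × 31 m = 8.68 × 10^-5
A = 10.8 km² = 1.08 × 10^7 m²
ΔV = S × A × Δh = 8.68 × 10^-5 × 1.08 × 10^7 m² × 53.8 m = 50430 m³
ΔV = 50430 m³ = 50.43 ML

ΔV ≈ 50.4 ML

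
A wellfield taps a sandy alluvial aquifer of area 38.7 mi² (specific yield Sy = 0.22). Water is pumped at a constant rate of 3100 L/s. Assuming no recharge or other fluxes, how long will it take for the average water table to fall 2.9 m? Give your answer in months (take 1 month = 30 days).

t ≈ 7.96 months

A = 38.7 mi² = 1.002 × 10^8 m²
ΔV = Sy × A × Δh = 0.22 × 1.002 × 10^8 × 2.9 = 6.395 × 10^7 m³
Q = 3100 L/s = 2.678 × 10^5 m³/d
t = ΔV / Q = 6.395 × 10^7 m³ / 2.678 × 10^5 m³/d = 238.8 d
t = 238.8 d ≈ 7.959 months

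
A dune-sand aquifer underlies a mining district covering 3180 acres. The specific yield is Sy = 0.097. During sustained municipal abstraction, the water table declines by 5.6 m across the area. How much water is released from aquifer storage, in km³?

A = 3180 acres = 1.287 × 10^7 m²
ΔV = Sy × A × Δh = 0.097 × 1.287 × 10^7 m² × 5.6 m = 6.99 × 10^6 m³
ΔV = 6.99 × 10^6 m³ = 0.00699 km³

ΔV ≈ 0.00699 km³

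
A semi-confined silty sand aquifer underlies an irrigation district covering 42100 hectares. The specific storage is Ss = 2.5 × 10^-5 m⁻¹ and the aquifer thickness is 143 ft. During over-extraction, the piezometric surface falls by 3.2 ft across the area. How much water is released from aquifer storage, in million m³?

b = 143 ft = 43.59 m
S = Ss × b = 2.5 × 10^-5 m⁻¹ × 43.59 m = 1.09 × 10^-3
A = 42100 hectares = 4.21 × 10^8 m²
Δh = 3.2 ft = 0.9754 m
ΔV = S × A × Δh = 0.00109 × 4.21 × 10^8 m² × 0.9754 m = 4.474 × 10^5 m³
ΔV = 4.474 × 10^5 m³ = 0.4474 million m³

ΔV ≈ 0.447 million m³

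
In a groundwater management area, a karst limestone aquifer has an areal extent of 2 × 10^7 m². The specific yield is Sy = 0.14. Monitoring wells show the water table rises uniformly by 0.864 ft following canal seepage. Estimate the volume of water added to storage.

ΔV ≈ 7.37 × 10^5 m³

Δh = 0.864 ft = 0.2633 m
ΔV = Sy × A × Δh = 0.14 × 2 × 10^7 m² × 0.2633 m = 7.374 × 10^5 m³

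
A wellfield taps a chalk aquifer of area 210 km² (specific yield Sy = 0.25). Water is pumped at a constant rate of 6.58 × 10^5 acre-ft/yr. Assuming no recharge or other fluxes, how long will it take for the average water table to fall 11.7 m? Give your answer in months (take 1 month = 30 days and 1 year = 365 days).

A = 210 km² = 2.1 × 10^8 m²
ΔV = Sy × A × Δh = 0.25 × 2.1 × 10^8 × 11.7 = 6.143 × 10^8 m³
Q = 6.58 × 10^5 acre-ft/yr = 2.224 × 10^6 m³/d
t = ΔV / Q = 6.143 × 10^8 m³ / 2.224 × 10^6 m³/d = 276.2 d
t = 276.2 d ≈ 9.208 months

t ≈ 9.21 months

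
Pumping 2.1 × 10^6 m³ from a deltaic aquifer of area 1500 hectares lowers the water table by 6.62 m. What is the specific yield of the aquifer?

A = 1500 hectares = 1.5 × 10^7 m²
Sy = ΔV / (A × Δh) = 2.1 × 10^6 m³ / (1.5 × 10^7 m² × 6.62 m) = 0.02115

Sy ≈ 0.021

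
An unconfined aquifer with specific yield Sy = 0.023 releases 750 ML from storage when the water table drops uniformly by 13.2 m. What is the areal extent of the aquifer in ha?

A ≈ 247 ha

ΔV = 750 ML = 7.5 × 10^5 m³
A = ΔV / (Sy × Δh) = 7.5 × 10^5 / (0.023 × 13.2) = 2.47 × 10^6 m²
A = 2.47 × 10^6 m² = 247 ha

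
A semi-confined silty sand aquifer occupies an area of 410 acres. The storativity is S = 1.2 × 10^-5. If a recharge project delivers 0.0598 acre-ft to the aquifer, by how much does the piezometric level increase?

Δh ≈ 3.7 m

A = 410 acres = 1.659 × 10^6 m²
ΔV = 0.0598 acre-ft = 73.76 m³
Δh = ΔV / (S × A) = 73.76 m³ / (1.2 × 10^-5 × 1.659 × 10^6 m²) = 3.705 m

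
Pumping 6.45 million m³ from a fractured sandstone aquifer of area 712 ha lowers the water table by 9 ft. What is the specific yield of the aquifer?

A = 712 ha = 7.12 × 10^6 m²
Δh = 9 ft = 2.743 m
ΔV = 6.45 million m³ = 6.45 × 10^6 m³
Sy = ΔV / (A × Δh) = 6.45 × 10^6 m³ / (7.12 × 10^6 m² × 2.743 m) = 0.3302

Sy ≈ 0.33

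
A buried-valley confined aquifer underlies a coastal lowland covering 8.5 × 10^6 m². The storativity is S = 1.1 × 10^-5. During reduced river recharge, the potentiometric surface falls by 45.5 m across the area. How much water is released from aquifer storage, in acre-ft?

ΔV = S × A × Δh = 1.1 × 10^-5 × 8.5 × 10^6 m² × 45.5 m = 4254 m³
ΔV = 4254 m³ = 3.449 acre-ft

ΔV ≈ 3.45 acre-ft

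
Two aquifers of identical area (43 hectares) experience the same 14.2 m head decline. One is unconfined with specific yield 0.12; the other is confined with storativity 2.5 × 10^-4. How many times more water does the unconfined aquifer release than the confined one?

ΔV_u / ΔV_c ≈ 480

A = 43 hectares = 4.3 × 10^5 m²
Unconfined: ΔV_u = Sy × A × Δh = 0.12 × 4.3 × 10^5 × 14.2 = 7.327 × 10^5 m³
Confined: ΔV_c = S × A × Δh = 2.5 × 10^-4 × 4.3 × 10^5 × 14.2 = 1526 m³
Ratio = ΔV_u / ΔV_c = Sy / S = 0.12 / 2.5 × 10^-4 = 480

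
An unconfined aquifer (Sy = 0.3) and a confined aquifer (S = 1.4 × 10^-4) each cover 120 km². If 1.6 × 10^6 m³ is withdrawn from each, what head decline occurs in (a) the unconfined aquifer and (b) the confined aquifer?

A = 120 km² = 1.2 × 10^8 m²
Unconfined: Δh_u = ΔV/(Sy·A) = 1.6 × 10^6/(0.3 × 1.2 × 10^8) = 0.04444 m
Confined: Δh_c = ΔV/(S·A) = 1.6 × 10^6/(1.4 × 10^-4 × 1.2 × 10^8) = 95.24 m

Δh_u ≈ 0.0444 m; Δh_c ≈ 95.2 m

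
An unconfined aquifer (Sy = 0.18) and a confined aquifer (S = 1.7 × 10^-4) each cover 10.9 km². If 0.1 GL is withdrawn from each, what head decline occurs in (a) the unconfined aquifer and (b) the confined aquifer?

Δh_u ≈ 0.051 m; Δh_c ≈ 54 m

A = 10.9 km² = 1.09 × 10^7 m²
ΔV = 0.1 GL = 1 × 10^5 m³
Unconfined: Δh_u = ΔV/(Sy·A) = 1 × 10^5/(0.18 × 1.09 × 10^7) = 0.05097 m
Confined: Δh_c = ΔV/(S·A) = 1 × 10^5/(1.7 × 10^-4 × 1.09 × 10^7) = 53.97 m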